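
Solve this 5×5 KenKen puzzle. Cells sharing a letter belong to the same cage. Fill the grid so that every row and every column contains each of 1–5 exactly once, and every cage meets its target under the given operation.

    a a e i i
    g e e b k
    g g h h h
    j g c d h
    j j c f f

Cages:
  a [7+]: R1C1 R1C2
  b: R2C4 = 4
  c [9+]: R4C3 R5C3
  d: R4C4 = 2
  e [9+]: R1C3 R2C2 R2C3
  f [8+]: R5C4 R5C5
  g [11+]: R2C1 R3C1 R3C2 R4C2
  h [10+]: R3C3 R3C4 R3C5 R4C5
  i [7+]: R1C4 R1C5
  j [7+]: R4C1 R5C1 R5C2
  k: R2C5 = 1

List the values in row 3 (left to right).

5 3 2 1 4

Cage b is a single given cell; hence R2C4 = 4.
Cage k is given, so R2C5 = 1.
Cage d is a single given cell, so R4C4 = 2.
In row 1, 1 can only go at R1C3, so R1C3 = 1.
The 4 cells of cage h must have sum 10, so R3C4 = 1.
Row 2 needs a 2, and only R2C1 is open for it.
The only place for 5 in row 4 is R4C3.
The 3 cells of cage e must have sum 9, so R2C2 = 5.
5 is placed in column 3, leaving R2C3 = 3.
5 is placed in column 3, leaving R5C3 = 4.
Column 3 now contains 4, leaving R3C3 = 2.
The 4 cells of cage g must have sum 11, leaving R3C1 = 5.
Row 3 now contains 2, so R3C2 = 3.
3 is placed in row 3, which forces R3C5 = 4.
Cage g needs sum 11, leaving R4C2 = 1.
4 is placed in column 5, which forces R4C5 = 3.
Column 1 now contains 5, so R5C1 = 1.
Column 2 already has 1, so R5C2 = 2.
Column 5 already has 3, leaving R5C5 = 5.
Cage a's pair has sum 7, leaving R1C1 = 3.
Column 2 now contains 2, which forces R1C2 = 4.
Cage i needs two cells with sum 7; hence R1C4 = 5.
4 is placed in column 5, which forces R1C5 = 2.
Row 4 now contains 3, leaving R4C1 = 4.
5 is placed in row 5, which forces R5C4 = 3.
The full grid is 3 4 1 5 2 / 2 5 3 4 1 / 5 3 2 1 4 / 4 1 5 2 3 / 1 2 4 3 5.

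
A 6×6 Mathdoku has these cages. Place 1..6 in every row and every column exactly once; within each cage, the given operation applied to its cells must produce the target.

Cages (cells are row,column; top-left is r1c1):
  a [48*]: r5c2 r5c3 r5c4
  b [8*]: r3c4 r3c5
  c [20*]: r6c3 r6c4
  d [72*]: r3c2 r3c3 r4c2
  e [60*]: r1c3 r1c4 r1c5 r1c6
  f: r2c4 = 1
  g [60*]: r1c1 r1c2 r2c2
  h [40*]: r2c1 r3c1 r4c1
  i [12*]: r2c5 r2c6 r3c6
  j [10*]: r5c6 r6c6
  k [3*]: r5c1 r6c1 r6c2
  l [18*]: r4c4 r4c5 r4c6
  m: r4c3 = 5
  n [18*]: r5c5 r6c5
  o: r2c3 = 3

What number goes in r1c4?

Cage o is a single given cell, which forces r2c3 = 3.
Cage f is a single given cell, leaving r2c4 = 1.
Cage m is a single given cell; hence r4c3 = 5.
The 3 cells of cage k must have product 3, so r5c1 = 1.
Cage k needs product 3, leaving r6c1 = 3.
Cage k has product 3, leaving r6c2 = 1.
Column 3 already has 5, so r6c3 = 4.
Row 6 now contains 4, so r6c4 = 5.
Row 6 already has 3, so r6c5 = 6.
Row 6 now contains 5, leaving r6c6 = 2.
The 3 cells of cage i must have product 12, leaving r2c5 = 2.
The 3 cells of cage i must have product 12; hence r2c6 = 6.
4 is placed in column 3, leaving r3c3 = 6.
Column 5 already has 2; hence r3c5 = 4.
The 3 cells of cage i must have product 12, so r3c6 = 1.
Column 6 already has 1; hence r4c6 = 3.
Column 3 already has 6; hence r5c3 = 2.
6 is placed in column 5, so r5c5 = 3.
Column 6 already has 2, so r5c6 = 5.
Column 3 already has 2, leaving r1c3 = 1.
Cage e has product 60, which forces r1c4 = 3.
Cage e has product 60; hence r1c5 = 5.
5 is placed in column 6, so r1c6 = 4.
Row 3 now contains 4, so r3c4 = 2.
Row 4 already has 3, leaving r4c4 = 6.
Row 4 already has 3; hence r4c5 = 1.
6 is placed in column 4, which forces r5c4 = 4.
Cage h needs product 40, which forces r2c1 = 4.
The 3 cells of cage g must have product 60, leaving r2c2 = 5.
Row 3 now contains 2, which forces r3c1 = 5.
Row 3 now contains 2, so r3c2 = 3.
The 3 cells of cage h must have product 40, which forces r4c1 = 2.
Row 4 now contains 6, which forces r4c2 = 4.
4 is placed in row 5, which forces r5c2 = 6.
Column 1 now contains 2, leaving r1c1 = 6.
Column 2 now contains 6; hence r1c2 = 2.
Completed grid: 6 2 1 3 5 4 / 4 5 3 1 2 6 / 5 3 6 2 4 1 / 2 4 5 6 1 3 / 1 6 2 4 3 5 / 3 1 4 5 6 2.

3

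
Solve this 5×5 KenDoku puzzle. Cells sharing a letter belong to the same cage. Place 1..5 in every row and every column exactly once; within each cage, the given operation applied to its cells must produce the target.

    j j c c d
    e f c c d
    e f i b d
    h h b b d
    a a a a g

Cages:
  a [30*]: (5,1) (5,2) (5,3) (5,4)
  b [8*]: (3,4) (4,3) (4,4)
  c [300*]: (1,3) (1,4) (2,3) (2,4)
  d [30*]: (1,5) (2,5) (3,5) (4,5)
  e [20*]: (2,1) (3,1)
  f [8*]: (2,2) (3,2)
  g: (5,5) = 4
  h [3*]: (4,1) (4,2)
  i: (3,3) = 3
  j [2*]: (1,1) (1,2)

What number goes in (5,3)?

Cage i is a single given cell, leaving (3,3) = 3.
G is a freebie, which forces (5,5) = 4.
Row 1 needs a 4, and only (1,3) is open for it.
Cage c needs product 300, leaving (1,4) = 5.
4 is placed in column 3, leaving (2,3) = 5.
Cage c has product 300, so (2,4) = 3.
Row 2 now contains 5, which forces (2,1) = 4.
Row 2 already has 4, so (2,2) = 2.
2 is placed in row 2, which forces (2,5) = 1.
The two cells of cage e must have product 20, leaving (3,1) = 5.
Column 2 now contains 2; hence (3,2) = 4.
5 is placed in row 3, which forces (3,5) = 2.
Column 1 now contains 5, leaving (5,1) = 3.
3 is placed in row 5, which forces (5,2) = 5.
Cage j needs two cells with product 2, which forces (1,1) = 2.
Column 2 now contains 2; hence (1,2) = 1.
Column 5 now contains 2, leaving (1,5) = 3.
Row 3 now contains 2, which forces (3,4) = 1.
Column 1 now contains 3; hence (4,1) = 1.
Cage h needs two cells with product 3, leaving (4,2) = 3.
Cage b has product 8; hence (4,3) = 2.
Cage b needs product 8, which forces (4,4) = 4.
Cage d needs product 30, so (4,5) = 5.
2 is placed in column 3; hence (5,3) = 1.
1 is placed in column 4, so (5,4) = 2.
The full grid is 2 1 4 5 3 / 4 2 5 3 1 / 5 4 3 1 2 / 1 3 2 4 5 / 3 5 1 2 4.

1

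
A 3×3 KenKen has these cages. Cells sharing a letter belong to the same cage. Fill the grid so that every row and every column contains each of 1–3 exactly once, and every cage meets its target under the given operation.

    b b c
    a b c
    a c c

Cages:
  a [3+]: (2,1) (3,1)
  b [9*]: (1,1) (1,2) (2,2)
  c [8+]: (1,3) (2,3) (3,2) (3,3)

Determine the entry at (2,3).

The 3 cells of cage b must have product 9; hence (1,1) = 3.
Cage b has product 9, so (1,2) = 1.
Row 1 now contains 1; hence (1,3) = 2.
Cage b needs product 9, leaving (2,2) = 3.
Row 2 already has 3, which forces (2,3) = 1.
Cage c needs sum 8, leaving (3,2) = 2.
1 is placed in column 3, which forces (3,3) = 3.
Row 2 already has 1; hence (2,1) = 2.
Row 3 already has 2, which forces (3,1) = 1.
Completed grid: 3 1 2 / 2 3 1 / 1 2 3.

1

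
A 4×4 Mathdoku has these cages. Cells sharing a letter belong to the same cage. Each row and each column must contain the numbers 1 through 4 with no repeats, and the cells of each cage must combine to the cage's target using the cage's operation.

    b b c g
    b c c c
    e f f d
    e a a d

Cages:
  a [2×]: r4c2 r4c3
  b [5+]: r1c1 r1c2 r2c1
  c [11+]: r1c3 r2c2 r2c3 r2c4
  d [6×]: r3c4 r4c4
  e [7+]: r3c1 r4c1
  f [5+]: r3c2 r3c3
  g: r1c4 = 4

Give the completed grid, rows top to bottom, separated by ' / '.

1 2 3 4 / 2 3 4 1 / 3 4 1 2 / 4 1 2 3

Cage g is given, which forces r1c4 = 4.
Row 4 needs a 4, and only r4c1 is open for it.
Column 1 already has 4, which forces r3c1 = 3.
Row 3 already has 3, leaving r3c4 = 2.
2 is placed in column 4, leaving r4c4 = 3.
3 is placed in column 1, which forces r1c1 = 1.
Cage b needs sum 5, leaving r1c2 = 2.
Cage c has sum 11, which forces r1c3 = 3.
Cage b needs sum 5, so r2c1 = 2.
Cage c needs sum 11; hence r2c2 = 3.
Cage c needs sum 11; hence r2c3 = 4.
Column 4 already has 3, so r2c4 = 1.
4 is placed in column 3, leaving r3c3 = 1.
Column 2 already has 2; hence r4c2 = 1.
Column 3 already has 1, so r4c3 = 2.
Row 3 already has 1, which forces r3c2 = 4.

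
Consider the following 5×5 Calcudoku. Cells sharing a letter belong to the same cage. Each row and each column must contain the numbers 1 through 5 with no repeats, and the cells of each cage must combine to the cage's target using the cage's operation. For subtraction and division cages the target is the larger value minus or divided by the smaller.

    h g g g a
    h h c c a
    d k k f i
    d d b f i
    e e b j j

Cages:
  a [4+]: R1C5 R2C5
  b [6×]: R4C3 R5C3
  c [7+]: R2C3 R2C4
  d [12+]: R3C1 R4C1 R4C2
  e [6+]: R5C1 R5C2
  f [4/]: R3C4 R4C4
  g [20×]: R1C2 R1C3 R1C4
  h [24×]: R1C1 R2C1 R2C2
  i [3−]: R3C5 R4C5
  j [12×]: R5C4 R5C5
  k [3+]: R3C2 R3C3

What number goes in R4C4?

Row 1 needs a 2, and only R1C1 is open for it.
In row 1, 3 can only go at R1C5, so R1C5 = 3.
Column 5 now contains 3, so R2C5 = 1.
Cage j's pair has product 12; hence R5C4 = 3.
Column 5 now contains 3, leaving R5C5 = 4.
Cage b's pair has product 6, which forces R4C3 = 3.
3 is placed in row 5, which forces R5C3 = 2.
Column 3 now contains 2, so R2C3 = 5.
The two cells of cage c must have sum 7, which forces R2C4 = 2.
Cage d needs sum 12, which forces R3C1 = 3.
Cage k needs two cells with sum 3, leaving R3C2 = 2.
Column 3 now contains 2, so R3C3 = 1.
1 is placed in row 3; hence R3C4 = 4.
Row 3 now contains 2, which forces R3C5 = 5.
4 is placed in column 4, so R4C4 = 1.
Column 5 already has 5; hence R4C5 = 2.
The 3 cells of cage g must have product 20, leaving R1C2 = 1.
Column 3 already has 1, which forces R1C3 = 4.
1 is placed in column 4, leaving R1C4 = 5.
3 is placed in column 1, which forces R2C1 = 4.
The 3 cells of cage h must have product 24, leaving R2C2 = 3.
4 is placed in column 1, which forces R4C1 = 5.
Row 4 now contains 5, so R4C2 = 4.
5 is placed in column 1; hence R5C1 = 1.
Column 2 now contains 1; hence R5C2 = 5.
Completed grid: 2 1 4 5 3 / 4 3 5 2 1 / 3 2 1 4 5 / 5 4 3 1 2 / 1 5 2 3 4.

1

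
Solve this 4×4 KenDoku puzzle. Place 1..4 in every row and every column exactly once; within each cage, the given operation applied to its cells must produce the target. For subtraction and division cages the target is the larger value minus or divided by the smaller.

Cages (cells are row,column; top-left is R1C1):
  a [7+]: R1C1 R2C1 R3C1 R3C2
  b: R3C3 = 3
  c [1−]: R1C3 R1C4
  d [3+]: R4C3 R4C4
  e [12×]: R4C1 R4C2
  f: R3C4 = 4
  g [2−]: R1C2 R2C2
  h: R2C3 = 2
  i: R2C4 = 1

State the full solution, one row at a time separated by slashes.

1 2 4 3 / 3 4 2 1 / 2 1 3 4 / 4 3 1 2

Cage h is given, so R2C3 = 2.
I is a freebie; hence R2C4 = 1.
Cage a needs sum 7, so R3C2 = 1.
Cage b is given, so R3C3 = 3.
F is a freebie, leaving R3C4 = 4.
Column 3 now contains 2, so R4C3 = 1.
Column 4 already has 1, leaving R4C4 = 2.
The 4 cells of cage a must have sum 7, which forces R1C1 = 1.
Cage g needs two cells with difference 2, so R1C2 = 2.
1 is placed in column 3, which forces R1C3 = 4.
Column 4 already has 2, leaving R1C4 = 3.
1 is placed in row 2; hence R2C1 = 3.
Cage g needs two cells with difference 2; hence R2C2 = 4.
Row 3 now contains 3, so R3C1 = 2.
Column 1 already has 3, so R4C1 = 4.
Column 2 already has 4, which forces R4C2 = 3.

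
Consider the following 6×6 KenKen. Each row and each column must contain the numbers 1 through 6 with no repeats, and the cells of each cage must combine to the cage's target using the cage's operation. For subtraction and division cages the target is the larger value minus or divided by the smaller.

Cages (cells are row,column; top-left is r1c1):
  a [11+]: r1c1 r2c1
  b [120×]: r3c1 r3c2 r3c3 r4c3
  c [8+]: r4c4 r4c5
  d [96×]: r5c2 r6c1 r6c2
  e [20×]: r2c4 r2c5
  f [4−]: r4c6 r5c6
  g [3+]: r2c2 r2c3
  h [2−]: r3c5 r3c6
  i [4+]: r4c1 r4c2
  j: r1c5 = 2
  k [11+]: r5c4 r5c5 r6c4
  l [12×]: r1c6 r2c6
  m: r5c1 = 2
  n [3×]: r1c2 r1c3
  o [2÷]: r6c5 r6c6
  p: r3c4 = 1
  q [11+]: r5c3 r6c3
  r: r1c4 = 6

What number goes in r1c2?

R is a freebie, leaving r1c4 = 6.
Cage j is a single given cell, leaving r1c5 = 2.
Cage p is given, so r3c4 = 1.
Cage m is a single given cell, so r5c1 = 2.
The 3 cells of cage d must have product 96, which forces r5c2 = 4.
The 3 cells of cage d must have product 96, leaving r6c1 = 4.
Cage d needs product 96; hence r6c2 = 6.
Row 6 now contains 6, so r6c3 = 5.
6 is placed in row 1, leaving r1c1 = 5.
Cage a needs two cells with sum 11, leaving r2c1 = 6.
6 is placed in column 1, leaving r3c1 = 3.
Column 1 now contains 3, so r4c1 = 1.
Row 4 now contains 1, so r4c2 = 3.
Column 3 now contains 5, so r5c3 = 6.
6 is placed in row 5, which forces r5c5 = 3.
Cage o needs two cells with quotient 2, so r6c5 = 1.
Cage o needs two cells with quotient 2, leaving r6c6 = 2.
Column 2 already has 3; hence r1c2 = 1.
The two cells of cage n must have product 3, so r1c3 = 3.
3 is placed in row 1, which forces r1c6 = 4.
Column 2 already has 1; hence r2c2 = 2.
2 is placed in row 2; hence r2c3 = 1.
4 is placed in column 6; hence r2c6 = 3.
The 4 cells of cage b must have product 120; hence r3c2 = 5.
4 is placed in column 6; hence r3c6 = 6.
Cage c's pair has sum 8; hence r4c4 = 2.
Cage c's pair has sum 8; hence r4c5 = 6.
2 is placed in column 6, which forces r4c6 = 5.
Row 5 already has 3, which forces r5c4 = 5.
Cage f needs two cells with difference 4, which forces r5c6 = 1.
2 is placed in row 6, which forces r6c4 = 3.
5 is placed in column 4, so r2c4 = 4.
Cage e needs two cells with product 20; hence r2c5 = 5.
Cage b needs product 120, leaving r3c3 = 2.
Row 3 already has 6; hence r3c5 = 4.
Row 4 now contains 2, which forces r4c3 = 4.
The full grid is 5 1 3 6 2 4 / 6 2 1 4 5 3 / 3 5 2 1 4 6 / 1 3 4 2 6 5 / 2 4 6 5 3 1 / 4 6 5 3 1 2.

1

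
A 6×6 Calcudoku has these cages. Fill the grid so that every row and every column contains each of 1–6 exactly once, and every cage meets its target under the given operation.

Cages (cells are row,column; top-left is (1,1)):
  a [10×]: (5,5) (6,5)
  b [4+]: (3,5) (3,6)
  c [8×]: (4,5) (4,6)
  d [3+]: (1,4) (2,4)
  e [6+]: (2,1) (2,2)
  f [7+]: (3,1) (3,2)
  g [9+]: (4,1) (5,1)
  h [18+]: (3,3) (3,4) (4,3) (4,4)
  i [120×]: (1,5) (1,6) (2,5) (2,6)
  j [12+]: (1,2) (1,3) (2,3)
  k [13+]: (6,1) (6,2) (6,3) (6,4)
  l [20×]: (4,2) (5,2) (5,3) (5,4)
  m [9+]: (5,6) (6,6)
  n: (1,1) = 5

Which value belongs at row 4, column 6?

2

N is a freebie; hence (1,1) = 5.
Cage f's pair has sum 7, leaving (3,1) = 2.
Cage f needs two cells with sum 7, which forces (3,2) = 5.
{2, 4} are confined to (4,5) and (4,6) in row 4, which forces (4,2) = 1.
Column 2 already has 5, leaving (5,2) = 4.
Cage e needs two cells with sum 6; hence (2,1) = 4.
Column 2 already has 4, leaving (2,2) = 2.
Row 2 now contains 2; hence (2,4) = 1.
Column 4 now contains 1, which forces (5,4) = 5.
Row 5 already has 5; hence (5,5) = 2.
Column 5 already has 2; hence (6,5) = 5.
Column 4 now contains 1, leaving (1,4) = 2.
Cage i has product 120; hence (2,6) = 5.
Cage h has sum 18, leaving (4,3) = 5.
5 is placed in column 4, leaving (4,4) = 3.
Column 5 already has 2, which forces (4,5) = 4.
Cage c's pair has product 8, leaving (4,6) = 2.
Row 5 already has 5; hence (5,3) = 1.
The 4 cells of cage k must have sum 13; hence (6,1) = 1.
The 4 cells of cage k must have sum 13, so (6,2) = 6.
Column 4 already has 2, which forces (6,4) = 4.
Row 6 already has 6, leaving (6,6) = 3.
Column 2 already has 6, which forces (1,2) = 3.
Cage j has sum 12, so (1,3) = 6.
Column 5 now contains 4; hence (1,5) = 1.
Cage i has product 120, leaving (1,6) = 4.
5 is placed in row 2, which forces (2,3) = 3.
The 4 cells of cage i must have product 120; hence (2,5) = 6.
Cage h needs sum 18, so (3,3) = 4.
4 is placed in column 4, so (3,4) = 6.
Cage b needs two cells with sum 4; hence (3,5) = 3.
Column 6 now contains 3, so (3,6) = 1.
Row 4 already has 3, so (4,1) = 6.
Cage g's pair has sum 9, which forces (5,1) = 3.
Column 6 now contains 3, leaving (5,6) = 6.
Row 6 already has 4, leaving (6,3) = 2.
Completed grid: 5 3 6 2 1 4 / 4 2 3 1 6 5 / 2 5 4 6 3 1 / 6 1 5 3 4 2 / 3 4 1 5 2 6 / 1 6 2 4 5 3.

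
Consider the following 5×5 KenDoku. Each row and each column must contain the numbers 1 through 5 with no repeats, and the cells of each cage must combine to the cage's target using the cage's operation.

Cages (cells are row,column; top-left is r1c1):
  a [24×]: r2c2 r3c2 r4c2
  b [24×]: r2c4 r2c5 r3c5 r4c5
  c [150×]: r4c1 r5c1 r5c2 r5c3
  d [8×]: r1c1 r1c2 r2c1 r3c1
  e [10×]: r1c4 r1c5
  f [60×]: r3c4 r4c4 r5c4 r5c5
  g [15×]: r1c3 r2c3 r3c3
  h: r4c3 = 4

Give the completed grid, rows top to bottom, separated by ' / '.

Cage d needs product 8, which forces r1c2 = 1.
Cage c needs product 150, leaving r4c1 = 5.
Cage h is given, which forces r4c3 = 4.
Row 1 needs a 3, and only r1c3 is open for it.
Row 1 needs a 4, and only r1c1 is open for it.
Row 2 needs a 5, and only r2c3 is open for it.
Column 3 now contains 5, which forces r3c3 = 1.
The 4 cells of cage c must have product 150, leaving r5c1 = 3.
Cage c has product 150, which forces r5c2 = 5.
Column 3 now contains 5, so r5c3 = 2.
Cage d has product 8, so r2c1 = 1.
1 is placed in row 3, so r3c1 = 2.
Cage f has product 60, which forces r3c4 = 5.
Cage f needs product 60, which forces r4c4 = 3.
5 is placed in column 4, so r1c4 = 2.
The two cells of cage e must have product 10, leaving r1c5 = 5.
Column 4 now contains 2; hence r2c4 = 4.
Row 4 already has 3; hence r4c2 = 2.
Cage b has product 24, so r4c5 = 1.
Column 4 now contains 4, so r5c4 = 1.
Column 5 now contains 1; hence r5c5 = 4.
Row 2 already has 4, which forces r2c2 = 3.
The 4 cells of cage b must have product 24, so r2c5 = 2.
Cage a needs product 24, so r3c2 = 4.
Column 5 now contains 4; hence r3c5 = 3.

4 1 3 2 5 / 1 3 5 4 2 / 2 4 1 5 3 / 5 2 4 3 1 / 3 5 2 1 4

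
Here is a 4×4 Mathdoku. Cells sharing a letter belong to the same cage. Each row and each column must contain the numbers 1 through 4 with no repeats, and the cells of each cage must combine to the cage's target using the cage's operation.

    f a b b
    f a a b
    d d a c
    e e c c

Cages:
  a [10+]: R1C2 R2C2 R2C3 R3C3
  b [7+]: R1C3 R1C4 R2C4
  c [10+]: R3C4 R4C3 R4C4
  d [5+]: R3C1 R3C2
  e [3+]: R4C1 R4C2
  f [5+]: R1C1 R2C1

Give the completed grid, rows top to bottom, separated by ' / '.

Row 4 needs a 3, and only R4C3 is open for it.
Cage c has sum 10, leaving R3C4 = 3.
Cage c has sum 10; hence R4C4 = 4.
Cage b has sum 7; hence R1C3 = 4.
Cage a needs sum 10, which forces R1C2 = 3.
The 4 cells of cage a must have sum 10, leaving R2C2 = 4.
Column 2 now contains 4, so R3C2 = 1.
1 is placed in row 3, which forces R3C3 = 2.
Column 2 now contains 1, so R4C2 = 2.
Cage f needs two cells with sum 5, which forces R1C1 = 2.
2 is placed in row 1, which forces R1C4 = 1.
Cage f's pair has sum 5, leaving R2C1 = 3.
2 is placed in column 3, so R2C3 = 1.
1 is placed in column 4; hence R2C4 = 2.
1 is placed in row 3, so R3C1 = 4.
Row 4 already has 2; hence R4C1 = 1.

2 3 4 1 / 3 4 1 2 / 4 1 2 3 / 1 2 3 4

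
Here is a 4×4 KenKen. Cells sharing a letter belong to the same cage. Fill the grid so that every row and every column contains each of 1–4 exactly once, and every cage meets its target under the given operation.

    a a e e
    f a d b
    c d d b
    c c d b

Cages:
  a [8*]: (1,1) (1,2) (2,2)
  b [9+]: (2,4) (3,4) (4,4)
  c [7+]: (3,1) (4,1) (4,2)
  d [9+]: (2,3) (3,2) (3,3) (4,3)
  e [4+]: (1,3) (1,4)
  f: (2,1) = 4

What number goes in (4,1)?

1

Cage f is given, which forces (2,1) = 4.
Cage a needs product 8, which forces (1,2) = 4.
Row 1 needs a 2, and only (1,1) is open for it.
Cage a has product 8, so (2,2) = 1.
Column 1 already has 2, so (3,1) = 3.
3 is placed in row 3, leaving (3,2) = 2.
Row 3 now contains 2, leaving (3,4) = 4.
Cage c has sum 7, leaving (4,1) = 1.
Cage c needs sum 7, so (4,2) = 3.
Row 4 now contains 3, leaving (4,4) = 2.
Cage d needs sum 9, which forces (2,3) = 2.
Column 4 now contains 2, so (2,4) = 3.
Row 3 already has 4, so (3,3) = 1.
2 is placed in row 4, which forces (4,3) = 4.
Column 3 now contains 1, so (1,3) = 3.
Column 4 now contains 3, which forces (1,4) = 1.
Completed grid: 2 4 3 1 / 4 1 2 3 / 3 2 1 4 / 1 3 4 2.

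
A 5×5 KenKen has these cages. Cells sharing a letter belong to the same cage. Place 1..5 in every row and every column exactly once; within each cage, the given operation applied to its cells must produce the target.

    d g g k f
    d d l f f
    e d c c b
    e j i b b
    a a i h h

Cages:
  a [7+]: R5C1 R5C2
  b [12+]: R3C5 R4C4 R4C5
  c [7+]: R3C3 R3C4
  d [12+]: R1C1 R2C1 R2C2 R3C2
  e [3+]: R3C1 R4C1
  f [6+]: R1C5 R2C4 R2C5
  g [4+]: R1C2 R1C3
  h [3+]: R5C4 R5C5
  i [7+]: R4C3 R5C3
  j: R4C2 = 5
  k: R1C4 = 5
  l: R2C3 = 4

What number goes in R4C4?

Cage k is given, leaving R1C4 = 5.
Cage l is given, so R2C3 = 4.
Cage j is a single given cell, so R4C2 = 5.
The 3 cells of cage b must have sum 12; hence R3C5 = 5.
Cage i needs two cells with sum 7, so R4C3 = 2.
Cage i's pair has sum 7; hence R5C3 = 5.
Cage e needs two cells with sum 3, which forces R3C1 = 2.
Row 3 now contains 5, so R3C3 = 3.
Cage c's pair has sum 7, leaving R3C4 = 4.
Row 4 now contains 2; hence R4C1 = 1.
4 is placed in column 4, which forces R4C4 = 3.
Row 4 now contains 3, which forces R4C5 = 4.
Cage g's pair has sum 4, leaving R1C2 = 3.
Column 3 now contains 3; hence R1C3 = 1.
1 is placed in row 1, which forces R1C5 = 2.
The 4 cells of cage d must have sum 12, so R2C1 = 5.
Column 2 already has 3, leaving R2C2 = 2.
Row 2 now contains 2, so R2C4 = 1.
Row 2 already has 1, which forces R2C5 = 3.
Row 3 now contains 4, which forces R3C2 = 1.
Column 2 already has 3, so R5C2 = 4.
1 is placed in column 4, so R5C4 = 2.
Column 5 now contains 2; hence R5C5 = 1.
Row 1 now contains 3, so R1C1 = 4.
Row 5 now contains 4; hence R5C1 = 3.
Filled in: 4 3 1 5 2 / 5 2 4 1 3 / 2 1 3 4 5 / 1 5 2 3 4 / 3 4 5 2 1.

3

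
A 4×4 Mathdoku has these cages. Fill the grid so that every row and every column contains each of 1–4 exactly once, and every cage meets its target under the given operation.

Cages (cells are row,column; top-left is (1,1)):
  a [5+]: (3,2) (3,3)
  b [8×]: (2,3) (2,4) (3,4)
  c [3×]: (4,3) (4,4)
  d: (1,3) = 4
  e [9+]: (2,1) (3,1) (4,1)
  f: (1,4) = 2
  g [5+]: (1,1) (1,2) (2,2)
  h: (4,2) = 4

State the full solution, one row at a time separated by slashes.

D is a freebie; hence (1,3) = 4.
Cage f is a single given cell, so (1,4) = 2.
Cage h is a single given cell, so (4,2) = 4.
Row 1 now contains 2, so (1,1) = 1.
The 3 cells of cage g must have sum 5, leaving (1,2) = 3.
Cage g needs sum 5, which forces (2,2) = 1.
Cage b has product 8, which forces (2,3) = 2.
1 is placed in row 2; hence (2,4) = 4.
3 is placed in column 2; hence (3,2) = 2.
Column 3 now contains 2, which forces (3,3) = 3.
Column 4 now contains 4, leaving (3,4) = 1.
Column 3 already has 3, leaving (4,3) = 1.
1 is placed in column 4, so (4,4) = 3.
Row 2 already has 4, so (2,1) = 3.
Row 3 already has 3; hence (3,1) = 4.
3 is placed in row 4; hence (4,1) = 2.

1 3 4 2 / 3 1 2 4 / 4 2 3 1 / 2 4 1 3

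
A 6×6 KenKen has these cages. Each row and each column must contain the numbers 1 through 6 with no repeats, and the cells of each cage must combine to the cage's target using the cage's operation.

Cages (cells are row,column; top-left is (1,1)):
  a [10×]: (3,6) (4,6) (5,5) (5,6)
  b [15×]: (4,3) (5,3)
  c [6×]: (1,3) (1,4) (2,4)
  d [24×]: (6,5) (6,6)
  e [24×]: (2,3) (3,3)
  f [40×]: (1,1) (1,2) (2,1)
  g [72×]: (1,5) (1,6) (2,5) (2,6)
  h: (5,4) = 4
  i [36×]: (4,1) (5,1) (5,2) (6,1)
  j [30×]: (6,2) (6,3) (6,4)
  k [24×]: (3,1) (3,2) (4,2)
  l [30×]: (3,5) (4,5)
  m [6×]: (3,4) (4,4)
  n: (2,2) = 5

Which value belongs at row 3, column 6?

2

Cage n is given; hence (2,2) = 5.
Cage h is given, which forces (5,4) = 4.
The 4 cells of cage a must have product 10; hence (5,5) = 1.
Cage f has product 40, so (1,1) = 5.
In row 4, 4 can only go at (4,2), so (4,2) = 4.
Column 2 already has 4, so (1,2) = 2.
Cage f needs product 40, which forces (2,1) = 4.
4 is placed in row 2, which forces (2,3) = 6.
Column 3 already has 6, which forces (3,3) = 4.
In column 3, 2 can only go at (6,3), so (6,3) = 2.
Cage j has product 30, leaving (6,2) = 3.
Cage j has product 30; hence (6,4) = 5.
3 is placed in column 2, so (5,2) = 6.
Cage i has product 36, leaving (6,1) = 1.
Column 1 already has 1, which forces (3,1) = 6.
Column 2 now contains 6; hence (3,2) = 1.
Row 3 already has 6; hence (3,5) = 5.
Row 3 already has 5, leaving (3,6) = 2.
Column 5 already has 5; hence (4,5) = 6.
Column 6 now contains 2; hence (5,6) = 5.
6 is placed in column 5, which forces (6,5) = 4.
4 is placed in row 6; hence (6,6) = 6.
Column 5 already has 4, so (1,5) = 3.
Cage g has product 72, so (1,6) = 4.
The 4 cells of cage g must have product 72; hence (2,5) = 2.
Cage g has product 72, leaving (2,6) = 3.
2 is placed in row 3, which forces (3,4) = 3.
Cage b's pair has product 15, leaving (4,3) = 5.
The two cells of cage m must have product 6; hence (4,4) = 2.
Column 6 already has 5, so (4,6) = 1.
5 is placed in row 5; hence (5,3) = 3.
3 is placed in row 1, which forces (1,3) = 1.
The 3 cells of cage c must have product 6; hence (1,4) = 6.
Row 2 already has 2; hence (2,4) = 1.
Row 4 already has 2, leaving (4,1) = 3.
Row 5 now contains 3; hence (5,1) = 2.
The full grid is 5 2 1 6 3 4 / 4 5 6 1 2 3 / 6 1 4 3 5 2 / 3 4 5 2 6 1 / 2 6 3 4 1 5 / 1 3 2 5 4 6.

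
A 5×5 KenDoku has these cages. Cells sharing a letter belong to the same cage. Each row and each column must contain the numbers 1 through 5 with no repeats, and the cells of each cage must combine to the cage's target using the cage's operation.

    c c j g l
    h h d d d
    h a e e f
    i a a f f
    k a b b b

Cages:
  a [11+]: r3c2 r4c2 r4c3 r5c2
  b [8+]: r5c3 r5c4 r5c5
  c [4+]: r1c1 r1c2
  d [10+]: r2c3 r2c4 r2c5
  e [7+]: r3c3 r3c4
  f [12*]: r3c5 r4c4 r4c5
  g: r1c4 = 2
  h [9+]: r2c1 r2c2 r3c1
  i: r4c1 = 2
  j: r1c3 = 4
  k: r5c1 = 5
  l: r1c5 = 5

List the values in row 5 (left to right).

5 2 3 1 4

Cage j is given, leaving r1c3 = 4.
Cage g is a single given cell, leaving r1c4 = 2.
Cage l is given, which forces r1c5 = 5.
I is a freebie, so r4c1 = 2.
Cage k is given, leaving r5c1 = 5.
The only place for 2 in row 5 is r5c2.
Row 3 needs a 2, and only r3c3 is open for it.
The two cells of cage e must have sum 7, so r3c4 = 5.
Cage d needs sum 10; hence r2c3 = 5.
The 3 cells of cage h must have sum 9, leaving r2c1 = 1.
Row 2 already has 5, which forces r2c2 = 4.
Row 2 now contains 4, leaving r2c4 = 3.
Row 2 now contains 4, leaving r2c5 = 2.
Cage h needs sum 9, so r3c1 = 4.
Cage a has sum 11, which forces r4c2 = 5.
Column 1 already has 1; hence r1c1 = 3.
Cage c's pair has sum 4, which forces r1c2 = 1.
Column 2 now contains 1; hence r3c2 = 3.
Row 3 already has 3, leaving r3c5 = 1.
The 4 cells of cage a must have sum 11, which forces r4c3 = 1.
Cage f needs product 12, which forces r4c4 = 4.
The 3 cells of cage f must have product 12, so r4c5 = 3.
Column 3 now contains 1, so r5c3 = 3.
Column 4 already has 4, leaving r5c4 = 1.
Column 5 already has 3, which forces r5c5 = 4.
Completed grid: 3 1 4 2 5 / 1 4 5 3 2 / 4 3 2 5 1 / 2 5 1 4 3 / 5 2 3 1 4.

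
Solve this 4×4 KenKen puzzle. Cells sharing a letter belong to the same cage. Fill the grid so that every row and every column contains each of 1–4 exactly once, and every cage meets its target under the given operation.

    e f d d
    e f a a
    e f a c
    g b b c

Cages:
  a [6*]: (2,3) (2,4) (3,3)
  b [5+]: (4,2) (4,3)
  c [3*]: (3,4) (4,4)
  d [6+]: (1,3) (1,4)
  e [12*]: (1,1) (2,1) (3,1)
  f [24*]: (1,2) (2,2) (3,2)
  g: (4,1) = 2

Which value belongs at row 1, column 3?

Cage g is a single given cell, so (4,1) = 2.
The only place for 1 in row 1 is (1,1).
The only place for 3 in row 1 is (1,2).
The only place for 3 in row 4 is (4,4).
Column 4 now contains 3, so (3,4) = 1.
The 3 cells of cage a must have product 6; hence (2,3) = 1.
Column 4 now contains 1, leaving (2,4) = 2.
The 3 cells of cage a must have product 6, so (3,3) = 3.
1 is placed in column 3; hence (4,3) = 4.
Column 3 already has 4, so (1,3) = 2.
Column 4 now contains 2, so (1,4) = 4.
Cage e needs product 12, leaving (2,1) = 3.
Row 2 already has 2, so (2,2) = 4.
Row 3 already has 3, which forces (3,1) = 4.
Cage f has product 24, so (3,2) = 2.
Row 4 now contains 4; hence (4,2) = 1.
Filled in: 1 3 2 4 / 3 4 1 2 / 4 2 3 1 / 2 1 4 3.

2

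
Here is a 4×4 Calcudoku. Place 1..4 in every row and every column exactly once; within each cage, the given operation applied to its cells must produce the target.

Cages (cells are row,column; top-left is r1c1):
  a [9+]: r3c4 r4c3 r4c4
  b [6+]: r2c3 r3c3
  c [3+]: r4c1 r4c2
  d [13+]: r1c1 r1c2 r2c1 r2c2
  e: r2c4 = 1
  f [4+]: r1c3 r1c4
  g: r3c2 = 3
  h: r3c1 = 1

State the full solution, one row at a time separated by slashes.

E is a freebie; hence r2c4 = 1.
Cage h is a single given cell, which forces r3c1 = 1.
G is a freebie, which forces r3c2 = 3.
1 is placed in column 1, leaving r4c1 = 2.
2 is placed in row 4, leaving r4c2 = 1.
The two cells of cage f must have sum 4; hence r1c3 = 1.
Column 4 now contains 1; hence r1c4 = 3.
The 3 cells of cage a must have sum 9, so r3c4 = 2.
Column 4 now contains 3; hence r4c4 = 4.
Row 1 now contains 3, so r1c1 = 4.
Cage d has sum 13; hence r1c2 = 2.
Cage d has sum 13; hence r2c1 = 3.
The 4 cells of cage d must have sum 13, which forces r2c2 = 4.
The two cells of cage b must have sum 6, so r2c3 = 2.
2 is placed in row 3; hence r3c3 = 4.
Row 4 already has 4, leaving r4c3 = 3.

4 2 1 3 / 3 4 2 1 / 1 3 4 2 / 2 1 3 4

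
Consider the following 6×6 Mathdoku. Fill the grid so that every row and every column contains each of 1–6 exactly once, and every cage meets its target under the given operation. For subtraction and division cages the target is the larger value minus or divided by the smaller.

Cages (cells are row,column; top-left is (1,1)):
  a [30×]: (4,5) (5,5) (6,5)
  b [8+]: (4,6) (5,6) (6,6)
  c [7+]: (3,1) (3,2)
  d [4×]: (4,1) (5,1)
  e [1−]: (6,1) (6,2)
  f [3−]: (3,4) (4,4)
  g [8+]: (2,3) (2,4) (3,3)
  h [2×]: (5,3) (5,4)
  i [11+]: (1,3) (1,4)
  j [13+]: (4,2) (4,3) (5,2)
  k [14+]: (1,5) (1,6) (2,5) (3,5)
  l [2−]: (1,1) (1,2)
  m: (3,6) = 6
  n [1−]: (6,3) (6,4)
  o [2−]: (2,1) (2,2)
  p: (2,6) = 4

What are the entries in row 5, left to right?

Cage p is a single given cell; hence (2,6) = 4.
Cage m is given, which forces (3,6) = 6.
In column 6, 3 can only go at (1,6), so (1,6) = 3.
The only place for 1 in row 1 is (1,5).
The 4 cells of cage k must have sum 14, which forces (2,5) = 6.
The 4 cells of cage k must have sum 14, leaving (3,5) = 4.
The only place for 6 in row 5 is (5,2).
The only place for 3 in row 5 is (5,5).
In row 5, 4 can only go at (5,1), so (5,1) = 4.
Cage l's pair has difference 2; hence (1,2) = 4.
4 is placed in column 1, leaving (4,1) = 1.
In row 1, 2 can only go at (1,1), so (1,1) = 2.
Column 1 now contains 2; hence (3,1) = 5.
The two cells of cage c must have sum 7, leaving (3,2) = 2.
Column 2 already has 2, which forces (6,2) = 5.
Row 6 now contains 5, which forces (6,5) = 2.
Row 6 already has 2, so (6,6) = 1.
Column 1 already has 5, so (2,1) = 3.
Cage o's pair has difference 2, so (2,2) = 1.
Column 2 now contains 5, which forces (4,2) = 3.
Cage j has sum 13, so (4,3) = 4.
Row 4 now contains 4; hence (4,4) = 6.
2 is placed in column 5, leaving (4,5) = 5.
5 is placed in row 4; hence (4,6) = 2.
2 is placed in column 6, which forces (5,6) = 5.
Cage e's pair has difference 1, so (6,1) = 6.
Column 3 already has 4; hence (6,3) = 3.
Row 6 now contains 3, which forces (6,4) = 4.
Cage i needs two cells with sum 11, leaving (1,3) = 6.
Column 4 already has 6, leaving (1,4) = 5.
Column 4 already has 5, which forces (2,4) = 2.
Column 3 now contains 3, so (3,3) = 1.
Cage f's pair has difference 3, leaving (3,4) = 3.
1 is placed in column 3, leaving (5,3) = 2.
Column 4 already has 2; hence (5,4) = 1.
Row 2 now contains 2; hence (2,3) = 5.
The full grid is 2 4 6 5 1 3 / 3 1 5 2 6 4 / 5 2 1 3 4 6 / 1 3 4 6 5 2 / 4 6 2 1 3 5 / 6 5 3 4 2 1.

4 6 2 1 3 5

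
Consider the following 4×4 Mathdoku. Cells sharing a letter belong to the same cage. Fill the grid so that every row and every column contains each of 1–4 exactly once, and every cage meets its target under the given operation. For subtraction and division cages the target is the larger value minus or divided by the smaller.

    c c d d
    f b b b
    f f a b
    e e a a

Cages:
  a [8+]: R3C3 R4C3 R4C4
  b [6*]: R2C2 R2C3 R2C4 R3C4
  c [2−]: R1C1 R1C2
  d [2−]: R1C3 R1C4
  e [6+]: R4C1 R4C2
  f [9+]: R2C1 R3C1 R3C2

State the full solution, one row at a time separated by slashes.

Cage b needs product 6, which forces R3C4 = 1.
The only place for 4 in row 2 is R2C1.
Column 1 now contains 4, leaving R4C1 = 2.
Cage e needs two cells with sum 6; hence R4C2 = 4.
4 is placed in row 4; hence R4C3 = 1.
4 is placed in row 4, which forces R4C4 = 3.
The 4 cells of cage b must have product 6, which forces R2C2 = 1.
Cage b has product 6, which forces R2C3 = 3.
3 is placed in column 4, leaving R2C4 = 2.
Column 1 already has 2, so R3C1 = 3.
Cage f needs sum 9, leaving R3C2 = 2.
The 3 cells of cage a must have sum 8, leaving R3C3 = 4.
Column 1 already has 3; hence R1C1 = 1.
Column 2 already has 1; hence R1C2 = 3.
Column 3 already has 4; hence R1C3 = 2.
Column 4 now contains 2, which forces R1C4 = 4.

1 3 2 4 / 4 1 3 2 / 3 2 4 1 / 2 4 1 3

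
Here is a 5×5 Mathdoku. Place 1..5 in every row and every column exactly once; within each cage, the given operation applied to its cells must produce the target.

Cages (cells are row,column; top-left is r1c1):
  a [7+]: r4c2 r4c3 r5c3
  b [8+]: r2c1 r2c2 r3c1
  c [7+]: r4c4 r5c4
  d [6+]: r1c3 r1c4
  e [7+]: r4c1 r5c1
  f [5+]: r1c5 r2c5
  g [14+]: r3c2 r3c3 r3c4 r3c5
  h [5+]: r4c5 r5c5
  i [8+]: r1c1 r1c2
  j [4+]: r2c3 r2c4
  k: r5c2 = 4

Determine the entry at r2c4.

Cage k is a single given cell, so r5c2 = 4.
The only place for 1 in row 3 is r3c1.
The only place for 1 in column 2 is r4c2.
The only place for 3 in row 4 is r4c5.
Cage h needs two cells with sum 5, so r5c5 = 2.
Cage a has sum 7, leaving r4c3 = 5.
Row 5 now contains 2, leaving r5c3 = 1.
1 is placed in column 3, leaving r2c3 = 3.
The two cells of cage j must have sum 4, which forces r2c4 = 1.
Row 2 now contains 1, so r2c5 = 4.
Column 5 now contains 4; hence r3c5 = 5.
Column 5 now contains 4, which forces r1c5 = 1.
The only place for 4 in column 1 is r4c1.
Row 4 already has 4; hence r4c4 = 2.
Cage e needs two cells with sum 7, which forces r5c1 = 3.
Cage c needs two cells with sum 7, so r5c4 = 5.
3 is placed in column 1, so r1c1 = 5.
Cage i needs two cells with sum 8, so r1c2 = 3.
The two cells of cage d must have sum 6, so r1c3 = 2.
Column 4 already has 2, leaving r1c4 = 4.
Column 1 now contains 5, so r2c1 = 2.
Row 2 now contains 2, so r2c2 = 5.
3 is placed in column 2; hence r3c2 = 2.
2 is placed in column 3, leaving r3c3 = 4.
Column 4 already has 4, leaving r3c4 = 3.
The full grid is 5 3 2 4 1 / 2 5 3 1 4 / 1 2 4 3 5 / 4 1 5 2 3 / 3 4 1 5 2.

1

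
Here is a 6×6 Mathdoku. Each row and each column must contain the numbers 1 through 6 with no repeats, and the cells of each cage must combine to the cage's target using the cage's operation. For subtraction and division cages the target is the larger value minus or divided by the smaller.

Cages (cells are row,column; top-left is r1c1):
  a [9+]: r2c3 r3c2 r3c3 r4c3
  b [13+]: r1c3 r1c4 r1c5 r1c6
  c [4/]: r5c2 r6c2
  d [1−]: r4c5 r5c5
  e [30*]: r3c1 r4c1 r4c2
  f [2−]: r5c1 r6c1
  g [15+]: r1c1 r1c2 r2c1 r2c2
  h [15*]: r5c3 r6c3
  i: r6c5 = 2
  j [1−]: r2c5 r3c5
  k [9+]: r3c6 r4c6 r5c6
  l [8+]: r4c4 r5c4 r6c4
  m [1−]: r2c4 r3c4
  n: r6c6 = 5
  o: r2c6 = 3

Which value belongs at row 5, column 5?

Cage o is a single given cell, leaving r2c6 = 3.
Cage i is a single given cell; hence r6c5 = 2.
Cage n is a single given cell, leaving r6c6 = 5.
The two cells of cage h must have product 15, which forces r5c3 = 5.
Row 6 already has 5, so r6c3 = 3.
The 4 cells of cage a must have sum 9; hence r3c2 = 2.
Row 6 needs a 6, and only r6c1 is open for it.
The two cells of cage f must have difference 2; hence r5c1 = 4.
4 is placed in row 5, leaving r5c2 = 1.
Column 2 already has 1, so r6c2 = 4.
Row 6 already has 4, which forces r6c4 = 1.
The only place for 3 in row 4 is r4c2.
Cage g needs sum 15, so r1c1 = 3.
Cage g needs sum 15, leaving r2c1 = 1.
Cage e has product 30, so r3c1 = 5.
Cage e has product 30, so r4c1 = 2.
The 4 cells of cage a must have sum 9, so r2c3 = 2.
Cage k has sum 9, leaving r5c6 = 2.
Cage b needs sum 13; hence r1c4 = 2.
Cage l needs sum 8, leaving r4c4 = 4.
4 is placed in row 4; hence r4c5 = 5.
2 is placed in row 5, which forces r5c4 = 3.
3 is placed in row 5; hence r5c5 = 6.
Column 4 already has 4, leaving r2c4 = 5.
5 is placed in column 5, which forces r2c5 = 4.
Cage a needs sum 9, which forces r3c3 = 4.
Column 4 now contains 3; hence r3c4 = 6.
The two cells of cage j must have difference 1, which forces r3c5 = 3.
6 is placed in row 3, which forces r3c6 = 1.
4 is placed in row 4, so r4c3 = 1.
1 is placed in column 6; hence r4c6 = 6.
The 4 cells of cage g must have sum 15, leaving r1c2 = 5.
Column 3 now contains 1, leaving r1c3 = 6.
4 is placed in column 5; hence r1c5 = 1.
Column 6 now contains 6, leaving r1c6 = 4.
5 is placed in row 2, so r2c2 = 6.
Completed grid: 3 5 6 2 1 4 / 1 6 2 5 4 3 / 5 2 4 6 3 1 / 2 3 1 4 5 6 / 4 1 5 3 6 2 / 6 4 3 1 2 5.

6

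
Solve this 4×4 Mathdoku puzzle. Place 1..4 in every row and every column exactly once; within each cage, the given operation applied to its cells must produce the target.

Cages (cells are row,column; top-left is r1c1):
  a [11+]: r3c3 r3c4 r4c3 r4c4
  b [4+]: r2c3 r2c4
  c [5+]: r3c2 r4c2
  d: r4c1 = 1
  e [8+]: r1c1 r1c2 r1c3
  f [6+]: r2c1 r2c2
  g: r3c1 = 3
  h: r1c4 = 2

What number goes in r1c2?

1

H is a freebie; hence r1c4 = 2.
Cage g is given, leaving r3c1 = 3.
Cage d is a single given cell, so r4c1 = 1.
Column 1 already has 1, which forces r1c1 = 4.
Column 1 already has 4; hence r2c1 = 2.
Row 2 already has 2, which forces r2c2 = 4.
Cage a has sum 11, leaving r3c3 = 4.
Cage a needs sum 11, which forces r3c4 = 1.
4 is placed in column 2, which forces r4c2 = 3.
Cage a needs sum 11, so r4c3 = 2.
The 4 cells of cage a must have sum 11, which forces r4c4 = 4.
Column 2 already has 3, which forces r1c2 = 1.
Cage e needs sum 8, leaving r1c3 = 3.
Cage b's pair has sum 4, so r2c3 = 1.
1 is placed in column 4; hence r2c4 = 3.
1 is placed in row 3; hence r3c2 = 2.
The full grid is 4 1 3 2 / 2 4 1 3 / 3 2 4 1 / 1 3 2 4.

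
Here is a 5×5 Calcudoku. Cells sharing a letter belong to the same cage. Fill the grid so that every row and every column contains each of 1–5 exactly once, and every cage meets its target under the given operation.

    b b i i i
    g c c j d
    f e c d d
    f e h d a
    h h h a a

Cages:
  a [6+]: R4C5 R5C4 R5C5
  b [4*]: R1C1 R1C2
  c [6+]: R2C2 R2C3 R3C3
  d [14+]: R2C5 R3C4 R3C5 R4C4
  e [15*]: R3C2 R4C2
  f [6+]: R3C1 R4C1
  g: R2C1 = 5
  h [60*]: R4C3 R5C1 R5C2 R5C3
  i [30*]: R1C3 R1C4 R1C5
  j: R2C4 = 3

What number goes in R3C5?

Cage g is given, which forces R2C1 = 5.
J is a freebie, so R2C4 = 3.
The only place for 3 in column 1 is R5C1.
In column 1, 1 can only go at R1C1, so R1C1 = 1.
Row 1 now contains 1, so R1C2 = 4.
The only place for 5 in row 5 is R5C3.
Row 5 needs a 4, and only R5C5 is open for it.
The 4 cells of cage d must have sum 14, leaving R2C5 = 2.
Cage a has sum 6, which forces R4C5 = 1.
Cage a needs sum 6, so R5C4 = 1.
2 is placed in row 2, which forces R2C2 = 1.
The 3 cells of cage c must have sum 6, which forces R2C3 = 4.
Cage c has sum 6, so R3C3 = 1.
Cage h needs product 60, so R4C3 = 2.
Row 5 now contains 1, leaving R5C2 = 2.
2 is placed in column 3, which forces R1C3 = 3.
The 3 cells of cage i must have product 30, which forces R1C4 = 2.
Cage i needs product 30; hence R1C5 = 5.
Cage f's pair has sum 6, which forces R3C1 = 2.
Column 5 now contains 5, leaving R3C5 = 3.
Row 4 already has 2, which forces R4C1 = 4.
Row 4 already has 4, which forces R4C4 = 5.
Row 3 already has 3, leaving R3C2 = 5.
Column 4 already has 5, so R3C4 = 4.
Row 4 already has 5; hence R4C2 = 3.
Filled in: 1 4 3 2 5 / 5 1 4 3 2 / 2 5 1 4 3 / 4 3 2 5 1 / 3 2 5 1 4.

3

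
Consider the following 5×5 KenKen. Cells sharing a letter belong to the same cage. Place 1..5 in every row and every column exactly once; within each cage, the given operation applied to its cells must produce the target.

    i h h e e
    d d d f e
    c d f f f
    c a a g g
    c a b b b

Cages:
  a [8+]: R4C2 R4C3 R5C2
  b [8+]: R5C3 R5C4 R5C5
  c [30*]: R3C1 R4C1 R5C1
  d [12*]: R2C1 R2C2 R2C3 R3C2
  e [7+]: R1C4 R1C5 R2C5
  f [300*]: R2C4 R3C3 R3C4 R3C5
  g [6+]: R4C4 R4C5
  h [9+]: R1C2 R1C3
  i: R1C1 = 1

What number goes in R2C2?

3

Cage i is a single given cell, leaving R1C1 = 1.
Cage f needs product 300, which forces R2C4 = 5.
Row 1 needs a 3, and only R1C5 is open for it.
Cage e has sum 7; hence R1C4 = 2.
Cage e has sum 7, so R2C5 = 2.
Cage d needs product 12, which forces R2C3 = 1.
Cage d has product 12, so R3C2 = 1.
Cage g needs two cells with sum 6, which forces R4C4 = 1.
Cage g's pair has sum 6, which forces R4C5 = 5.
Cage f needs product 300, which forces R3C3 = 5.
Cage f has product 300, so R3C4 = 3.
5 is placed in column 5; hence R3C5 = 4.
3 is placed in column 4, which forces R5C4 = 4.
The 3 cells of cage b must have sum 8, leaving R5C5 = 1.
The two cells of cage h must have sum 9, which forces R1C2 = 5.
5 is placed in column 3; hence R1C3 = 4.
Row 3 now contains 3, leaving R3C1 = 2.
Cage c needs product 30, leaving R4C1 = 3.
Row 4 already has 3, so R4C3 = 2.
The 3 cells of cage c must have product 30, which forces R5C1 = 5.
4 is placed in row 5, which forces R5C3 = 3.
Column 1 already has 3, so R2C1 = 4.
Cage d needs product 12, which forces R2C2 = 3.
2 is placed in row 4, leaving R4C2 = 4.
Row 5 already has 3, leaving R5C2 = 2.
The full grid is 1 5 4 2 3 / 4 3 1 5 2 / 2 1 5 3 4 / 3 4 2 1 5 / 5 2 3 4 1.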